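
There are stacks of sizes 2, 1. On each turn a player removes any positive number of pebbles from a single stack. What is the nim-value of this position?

In binary:
  10  (2)
  01  (1)
  --
  11  (3)

3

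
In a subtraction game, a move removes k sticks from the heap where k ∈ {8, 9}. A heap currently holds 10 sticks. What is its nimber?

1

Build the Grundy sequence with g(k) = mex{g(k−s) : s ∈ {8, 9}, s ≤ k}:
k:     0  1  2  3  4  5  6  7  8  9 10
g(k):  0  0  0  0  0  0  0  0  1  1  1
So g(10) = 1.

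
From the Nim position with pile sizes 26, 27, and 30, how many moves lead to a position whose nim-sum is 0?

3

Compute the nim-sum pairwise:
26 ⊕ 27 = 1
1 ⊕ 30 = 31
The overall nim-sum is X = 31. A pile of size p has a winning move iff p XOR X < p (reduce it to p XOR X).
  26: 26 XOR 31 = 5 < 26 — winning move (to 5).
  27: 27 XOR 31 = 4 < 27 — winning move (to 4).
  30: 30 XOR 31 = 1 < 30 — winning move (to 1).
That gives 3 winning moves.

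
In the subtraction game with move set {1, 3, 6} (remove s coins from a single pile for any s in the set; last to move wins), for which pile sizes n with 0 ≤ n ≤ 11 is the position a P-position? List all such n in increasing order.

0, 2, 4, 9, 11

Build the Grundy sequence with g(k) = mex{g(k−s) : s ∈ {1, 3, 6}, s ≤ k}:
k:     0  1  2  3  4  5  6  7  8  9 10 11
g(k):  0  1  0  1  0  1  2  3  2  0  1  0
The P-positions (g = 0) in 0..11 are 0, 2, 4, 9, 11.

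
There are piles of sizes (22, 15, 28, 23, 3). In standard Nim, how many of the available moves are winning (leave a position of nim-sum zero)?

3

Compute the nim-sum pairwise:
22 XOR 15 = 25
25 XOR 28 = 5
5 XOR 23 = 18
18 XOR 3 = 17
The overall nim-sum is X = 17. A pile of size p has a winning move iff p XOR X < p (reduce it to p XOR X).
  22: 22 XOR 17 = 7 < 22 — winning move (to 7).
  15: 15 XOR 17 = 30 ≥ 15 — no move.
  28: 28 XOR 17 = 13 < 28 — winning move (to 13).
  23: 23 XOR 17 = 6 < 23 — winning move (to 6).
  3: 3 XOR 17 = 18 ≥ 3 — no move.
That gives 3 winning moves.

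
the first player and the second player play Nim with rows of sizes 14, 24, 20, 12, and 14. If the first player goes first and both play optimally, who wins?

the second player wins

Compute the nim-sum pairwise:
14 ^ 24 = 22
22 ^ 20 = 2
2 ^ 12 = 14
14 ^ 14 = 0
The nim-sum is 0, so this is a P-position: the player to move is in a losing position under optimal play; the first player is about to move from it and so loses — the second player wins.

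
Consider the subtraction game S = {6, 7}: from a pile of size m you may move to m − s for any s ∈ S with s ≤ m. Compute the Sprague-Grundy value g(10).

1

Grundy values for subtraction set {6, 7}:
g(0) = mex{} = 0
g(1) = mex{} = 0
g(2) = mex{} = 0
g(3) = mex{} = 0
g(4) = mex{} = 0
g(5) = mex{} = 0
g(6) = mex{0} = 1
g(7) = mex{0} = 1
g(8) = mex{0} = 1
g(9) = mex{0} = 1
g(10) = mex{0} = 1
So g(10) = 1.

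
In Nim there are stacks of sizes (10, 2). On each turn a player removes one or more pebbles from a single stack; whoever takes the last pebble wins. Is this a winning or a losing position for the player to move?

Nim-sum: 10 ⊕ 2 = 8.
The nim-sum is 8 ≠ 0, so this is an N-position: the player to move can win.

Winning position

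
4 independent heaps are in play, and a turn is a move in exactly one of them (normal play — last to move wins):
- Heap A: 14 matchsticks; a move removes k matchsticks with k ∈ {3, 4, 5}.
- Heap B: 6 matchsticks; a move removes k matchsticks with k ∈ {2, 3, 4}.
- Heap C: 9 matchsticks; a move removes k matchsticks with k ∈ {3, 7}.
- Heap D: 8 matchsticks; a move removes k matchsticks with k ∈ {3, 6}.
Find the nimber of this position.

Build the Grundy sequence for heap A with g(k) = mex{g(k−s) : s ∈ {3, 4, 5}, s ≤ k}:
k:     0  1  2  3  4  5  6  7  8  9 10 11 12 13 14
g(k):  0  0  0  1  1  1  2  2  0  0  0  1  1  1  2
So g(14) = 2.
For heap B, compute g(0), g(1), … with moves {2, 3, 4}:
k:     0  1  2  3  4  5  6
g(k):  0  0  1  1  2  2  0
So g(6) = 0.
Build the Grundy sequence for heap C with g(k) = mex{g(k−s) : s ∈ {3, 7}, s ≤ k}:
g(0) = mex{} = 0
g(1) = mex{} = 0
g(2) = mex{} = 0
g(3) = mex{0} = 1
g(4) = mex{0} = 1
g(5) = mex{0} = 1
g(6) = mex{1} = 0
g(7) = mex{0,1} = 2
g(8) = mex{0,1} = 2
g(9) = mex{0} = 1
So g(9) = 1.
Grundy values for heap D (subtraction set {3, 6}):
k:     0  1  2  3  4  5  6  7  8
g(k):  0  0  0  1  1  1  2  2  2
So g(8) = 2.
By the Sprague-Grundy theorem, the Grundy value of a sum of independent games is the XOR of the component values.
Combined value = 2 XOR 0 XOR 1 XOR 2 = 1.

1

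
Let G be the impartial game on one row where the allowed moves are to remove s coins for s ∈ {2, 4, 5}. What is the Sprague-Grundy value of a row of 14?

0

Grundy values for subtraction set {2, 4, 5}:
k:     0  1  2  3  4  5  6  7  8  9 10 11 12 13 14
g(k):  0  0  1  1  2  2  3  0  0  1  1  2  2  3  0
So g(14) = 0.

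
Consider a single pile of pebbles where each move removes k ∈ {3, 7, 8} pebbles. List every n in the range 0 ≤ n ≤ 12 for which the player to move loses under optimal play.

Build the Grundy sequence with g(k) = mex{g(k−s) : s ∈ {3, 7, 8}, s ≤ k}:
g(0) = mex{} = 0
g(1) = mex{} = 0
g(2) = mex{} = 0
g(3) = mex{0} = 1
g(4) = mex{0} = 1
g(5) = mex{0} = 1
g(6) = mex{1} = 0
g(7) = mex{0,1} = 2
g(8) = mex{0,1} = 2
g(9) = mex{0} = 1
g(10) = mex{0,1,2} = 3
g(11) = mex{1,2} = 0
g(12) = mex{1} = 0
The P-positions (g = 0) in 0..12 are 0, 1, 2, 6, 11, 12.

0, 1, 2, 6, 11, 12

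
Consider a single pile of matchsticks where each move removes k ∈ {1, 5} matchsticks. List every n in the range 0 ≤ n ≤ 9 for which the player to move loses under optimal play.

0, 2, 4, 6, 8

Compute g(0), g(1), … for moves {1, 5}:
k:     0  1  2  3  4  5  6  7  8  9
g(k):  0  1  0  1  0  1  0  1  0  1
The P-positions (g = 0) in 0..9 are 0, 2, 4, 6, 8.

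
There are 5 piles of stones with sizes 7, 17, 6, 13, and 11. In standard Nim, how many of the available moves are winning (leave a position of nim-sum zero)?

Compute the nim-sum pairwise:
7 ⊕ 17 = 22
22 ⊕ 6 = 16
16 ⊕ 13 = 29
29 ⊕ 11 = 22
The overall nim-sum is X = 22. A pile of size p has a winning move iff p XOR X < p (reduce it to p XOR X).
  7: 7 XOR 22 = 17 ≥ 7 — no move.
  17: 17 XOR 22 = 7 < 17 — winning move (to 7).
  6: 6 XOR 22 = 16 ≥ 6 — no move.
  13: 13 XOR 22 = 27 ≥ 13 — no move.
  11: 11 XOR 22 = 29 ≥ 11 — no move.
That gives 1 winning move.

1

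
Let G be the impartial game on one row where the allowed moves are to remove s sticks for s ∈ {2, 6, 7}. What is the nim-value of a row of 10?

Build the Grundy sequence with g(k) = mex{g(k−s) : s ∈ {2, 6, 7}, s ≤ k}:
g(0) = mex{} = 0
g(1) = mex{} = 0
g(2) = mex{0} = 1
g(3) = mex{0} = 1
g(4) = mex{1} = 0
g(5) = mex{1} = 0
g(6) = mex{0} = 1
g(7) = mex{0} = 1
g(8) = mex{0,1} = 2
g(9) = mex{1} = 0
g(10) = mex{0,1,2} = 3
So g(10) = 3.

3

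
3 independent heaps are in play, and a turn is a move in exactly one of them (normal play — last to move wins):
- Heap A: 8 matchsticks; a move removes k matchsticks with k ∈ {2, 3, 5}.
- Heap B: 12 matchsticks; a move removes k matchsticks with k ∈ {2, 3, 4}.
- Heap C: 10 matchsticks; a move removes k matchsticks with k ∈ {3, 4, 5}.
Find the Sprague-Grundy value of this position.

0

Grundy values for heap A (subtraction set {2, 3, 5}):
g(0) = mex{} = 0
g(1) = mex{} = 0
g(2) = mex{0} = 1
g(3) = mex{0} = 1
g(4) = mex{0,1} = 2
g(5) = mex{0,1} = 2
g(6) = mex{0,1,2} = 3
g(7) = mex{1,2} = 0
g(8) = mex{1,2,3} = 0
So g(8) = 0.
Grundy values for heap B (subtraction set {2, 3, 4}):
g(0) = mex{} = 0
g(1) = mex{} = 0
g(2) = mex{0} = 1
g(3) = mex{0} = 1
g(4) = mex{0,1} = 2
g(5) = mex{0,1} = 2
g(6) = mex{1,2} = 0
g(7) = mex{1,2} = 0
g(8) = mex{0,2} = 1
g(9) = mex{0,2} = 1
g(10) = mex{0,1} = 2
g(11) = mex{0,1} = 2
g(12) = mex{1,2} = 0
So g(12) = 0.
Build the Grundy sequence for heap C with g(k) = mex{g(k−s) : s ∈ {3, 4, 5}, s ≤ k}:
k:     0  1  2  3  4  5  6  7  8  9 10
g(k):  0  0  0  1  1  1  2  2  0  0  0
So g(10) = 0.
The value of a disjunctive sum is the nim-sum of the parts.
Combined value = 0 ⊕ 0 ⊕ 0 = 0.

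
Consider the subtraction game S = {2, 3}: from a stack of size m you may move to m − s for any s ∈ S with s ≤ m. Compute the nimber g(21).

Compute g(0), g(1), … for moves {2, 3}:
k:     0  1  2  3  4  5  6  7  8  9 10 11 12 13 14 15 16 17 18 19 20 21
g(k):  0  0  1  1  2  0  0  1  1  2  0  0  1  1  2  0  0  1  1  2  0  0
So g(21) = 0.

0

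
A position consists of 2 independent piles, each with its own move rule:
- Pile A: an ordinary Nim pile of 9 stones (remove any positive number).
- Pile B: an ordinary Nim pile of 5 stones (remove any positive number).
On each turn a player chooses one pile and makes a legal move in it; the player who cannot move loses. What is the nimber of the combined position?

12

Pile A is a plain Nim pile of size 9, so its Grundy value is 9.
Pile B is a plain Nim pile of size 5, so its Grundy value is 5.
By the Sprague-Grundy theorem, the Grundy value of a sum of independent games is the XOR of the component values.
Combined value = 9 XOR 5 = 12.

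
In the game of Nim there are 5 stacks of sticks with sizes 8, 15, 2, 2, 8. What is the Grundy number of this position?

Nim-sum: 8 ⊕ 15 ⊕ 2 ⊕ 2 ⊕ 8 = 15.

15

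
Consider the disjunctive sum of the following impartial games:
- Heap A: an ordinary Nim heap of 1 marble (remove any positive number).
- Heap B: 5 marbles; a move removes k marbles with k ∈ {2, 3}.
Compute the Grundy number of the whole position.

1

Heap A is a plain Nim heap of size 1, so its Grundy value is 1.
For heap B, compute g(0), g(1), … with moves {2, 3}:
g(0) = mex{} = 0
g(1) = mex{} = 0
g(2) = mex{0} = 1
g(3) = mex{0} = 1
g(4) = mex{0,1} = 2
g(5) = mex{1} = 0
So g(5) = 0.
By the Sprague-Grundy theorem, the Grundy value of a sum of independent games is the XOR of the component values.
Combined value = 1 XOR 0 = 1.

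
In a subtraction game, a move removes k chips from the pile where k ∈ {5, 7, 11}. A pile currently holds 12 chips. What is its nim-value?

2

Grundy values for subtraction set {5, 7, 11}:
k:     0  1  2  3  4  5  6  7  8  9 10 11 12
g(k):  0  0  0  0  0  1  1  1  1  1  2  2  2
So g(12) = 2.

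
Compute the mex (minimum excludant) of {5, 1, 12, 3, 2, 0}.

4

The values 0, 1, 2, 3 are all present; 4 is the first non-negative integer missing from the set.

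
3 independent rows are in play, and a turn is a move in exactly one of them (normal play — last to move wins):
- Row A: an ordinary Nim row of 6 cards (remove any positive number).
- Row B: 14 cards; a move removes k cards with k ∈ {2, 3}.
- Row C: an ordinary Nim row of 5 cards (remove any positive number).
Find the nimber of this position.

Row A is a plain Nim row of size 6, so its Grundy value is 6.
Grundy values for row B (subtraction set {2, 3}):
k:     0  1  2  3  4  5  6  7  8  9 10 11 12 13 14
g(k):  0  0  1  1  2  0  0  1  1  2  0  0  1  1  2
So g(14) = 2.
Row C is a plain Nim row of size 5, so its Grundy value is 5.
By the Sprague-Grundy theorem, the Grundy value of a sum of independent games is the XOR of the component values.
Combined value = 6 XOR 2 XOR 5 = 1.

1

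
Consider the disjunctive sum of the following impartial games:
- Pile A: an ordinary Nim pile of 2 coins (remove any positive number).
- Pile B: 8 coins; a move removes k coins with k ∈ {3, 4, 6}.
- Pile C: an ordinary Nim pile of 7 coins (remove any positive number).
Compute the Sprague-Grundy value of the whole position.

7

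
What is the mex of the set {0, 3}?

1

0 is in the set but 1 is not, so the mex is 1.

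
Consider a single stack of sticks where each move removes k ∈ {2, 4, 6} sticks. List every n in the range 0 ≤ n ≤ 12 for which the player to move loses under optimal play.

0, 1, 8, 9

Grundy values for subtraction set {2, 4, 6}:
k:     0  1  2  3  4  5  6  7  8  9 10 11 12
g(k):  0  0  1  1  2  2  3  3  0  0  1  1  2
The P-positions (g = 0) in 0..12 are 0, 1, 8, 9.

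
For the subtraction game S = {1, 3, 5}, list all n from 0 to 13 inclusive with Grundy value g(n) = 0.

0, 2, 4, 6, 8, 10, 12

Build the Grundy sequence with g(k) = mex{g(k−s) : s ∈ {1, 3, 5}, s ≤ k}:
g(0) = mex{} = 0
g(1) = mex{0} = 1
g(2) = mex{1} = 0
g(3) = mex{0} = 1
g(4) = mex{1} = 0
g(5) = mex{0} = 1
g(6) = mex{1} = 0
g(7) = mex{0} = 1
g(8) = mex{1} = 0
g(9) = mex{0} = 1
g(10) = mex{1} = 0
g(11) = mex{0} = 1
g(12) = mex{1} = 0
g(13) = mex{0} = 1
The P-positions (g = 0) in 0..13 are 0, 2, 4, 6, 8, 10, 12.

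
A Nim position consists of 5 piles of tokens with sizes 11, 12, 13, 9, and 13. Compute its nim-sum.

14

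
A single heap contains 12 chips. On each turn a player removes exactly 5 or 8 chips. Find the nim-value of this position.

2

Build the Grundy sequence with g(k) = mex{g(k−s) : s ∈ {5, 8}, s ≤ k}:
g(0) = mex{} = 0
g(1) = mex{} = 0
g(2) = mex{} = 0
g(3) = mex{} = 0
g(4) = mex{} = 0
g(5) = mex{0} = 1
g(6) = mex{0} = 1
g(7) = mex{0} = 1
g(8) = mex{0} = 1
g(9) = mex{0} = 1
g(10) = mex{0,1} = 2
g(11) = mex{0,1} = 2
g(12) = mex{0,1} = 2
So g(12) = 2.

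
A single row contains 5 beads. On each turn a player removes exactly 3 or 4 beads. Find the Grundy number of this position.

1

Build the Grundy sequence with g(k) = mex{g(k−s) : s ∈ {3, 4}, s ≤ k}:
k:     0  1  2  3  4  5
g(k):  0  0  0  1  1  1
So g(5) = 1.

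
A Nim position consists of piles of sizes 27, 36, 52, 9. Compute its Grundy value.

2

Compute the nim-sum pairwise:
27 ⊕ 36 = 63
63 ⊕ 52 = 11
11 ⊕ 9 = 2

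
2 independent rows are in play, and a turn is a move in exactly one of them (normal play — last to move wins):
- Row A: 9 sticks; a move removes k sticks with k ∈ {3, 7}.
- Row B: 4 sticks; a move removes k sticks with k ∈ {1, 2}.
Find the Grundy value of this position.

0

Grundy values for row A (subtraction set {3, 7}):
g(0) = mex{} = 0
g(1) = mex{} = 0
g(2) = mex{} = 0
g(3) = mex{0} = 1
g(4) = mex{0} = 1
g(5) = mex{0} = 1
g(6) = mex{1} = 0
g(7) = mex{0,1} = 2
g(8) = mex{0,1} = 2
g(9) = mex{0} = 1
So g(9) = 1.
Build the Grundy sequence for row B with g(k) = mex{g(k−s) : s ∈ {1, 2}, s ≤ k}:
g(0) = mex{} = 0
g(1) = mex{0} = 1
g(2) = mex{0,1} = 2
g(3) = mex{1,2} = 0
g(4) = mex{0,2} = 1
So g(4) = 1.
By the Sprague-Grundy theorem, the Grundy value of a sum of independent games is the XOR of the component values.
Combined value = 1 XOR 1 = 0.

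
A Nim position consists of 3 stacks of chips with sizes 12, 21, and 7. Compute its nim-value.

Nim-sum: 12 XOR 21 XOR 7 = 30.

30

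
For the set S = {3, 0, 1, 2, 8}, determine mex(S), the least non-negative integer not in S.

4

The values 0, 1, 2, 3 are all present; 4 is the first non-negative integer missing from the set.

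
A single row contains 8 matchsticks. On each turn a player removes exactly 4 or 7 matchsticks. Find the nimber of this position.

2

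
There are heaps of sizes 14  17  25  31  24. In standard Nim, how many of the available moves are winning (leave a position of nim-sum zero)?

3

Bitwise XOR of the heap sizes:
  01110  (14)
  10001  (17)
  11001  (25)
  11111  (31)
  11000  (24)
  -----
  00001  (1)
The overall nim-sum is X = 1. A heap of size p has a winning move iff p XOR X < p (reduce it to p XOR X).
  14: 14 XOR 1 = 15 ≥ 14 — no move.
  17: 17 XOR 1 = 16 < 17 — winning move (to 16).
  25: 25 XOR 1 = 24 < 25 — winning move (to 24).
  31: 31 XOR 1 = 30 < 31 — winning move (to 30).
  24: 24 XOR 1 = 25 ≥ 24 — no move.
That gives 3 winning moves.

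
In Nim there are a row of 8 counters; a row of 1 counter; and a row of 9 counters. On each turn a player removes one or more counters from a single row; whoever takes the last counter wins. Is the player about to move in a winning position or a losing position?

Losing position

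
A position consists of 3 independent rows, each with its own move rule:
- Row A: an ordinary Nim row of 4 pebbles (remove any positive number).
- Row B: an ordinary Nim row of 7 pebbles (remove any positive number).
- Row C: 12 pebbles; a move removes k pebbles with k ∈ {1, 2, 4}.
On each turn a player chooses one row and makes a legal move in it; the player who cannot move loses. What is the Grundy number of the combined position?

Row A is a plain Nim row of size 4, so its Grundy value is 4.
Row B is a plain Nim row of size 7, so its Grundy value is 7.
Grundy values for row C (subtraction set {1, 2, 4}):
k:     0  1  2  3  4  5  6  7  8  9 10 11 12
g(k):  0  1  2  0  1  2  0  1  2  0  1  2  0
So g(12) = 0.
By the Sprague-Grundy theorem, the Grundy value of a sum of independent games is the XOR of the component values.
Combined value = 4 ⊕ 7 ⊕ 0 = 3.

3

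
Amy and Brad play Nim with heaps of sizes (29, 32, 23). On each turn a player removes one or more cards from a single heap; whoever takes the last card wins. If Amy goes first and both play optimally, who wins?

Amy wins

Compute the nim-sum pairwise:
29 XOR 32 = 61
61 XOR 23 = 42
The nim-sum is 42 ≠ 0, so this is an N-position: the player to move can win; Amy has a winning move.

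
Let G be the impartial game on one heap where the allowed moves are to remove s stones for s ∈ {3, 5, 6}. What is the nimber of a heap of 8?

Grundy values for subtraction set {3, 5, 6}:
g(0) = mex{} = 0
g(1) = mex{} = 0
g(2) = mex{} = 0
g(3) = mex{0} = 1
g(4) = mex{0} = 1
g(5) = mex{0} = 1
g(6) = mex{0,1} = 2
g(7) = mex{0,1} = 2
g(8) = mex{0,1} = 2
So g(8) = 2.

2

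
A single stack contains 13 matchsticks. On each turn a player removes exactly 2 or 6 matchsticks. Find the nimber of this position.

0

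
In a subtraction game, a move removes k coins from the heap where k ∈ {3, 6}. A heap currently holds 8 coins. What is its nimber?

2

Grundy values for subtraction set {3, 6}:
g(0) = mex{} = 0
g(1) = mex{} = 0
g(2) = mex{} = 0
g(3) = mex{0} = 1
g(4) = mex{0} = 1
g(5) = mex{0} = 1
g(6) = mex{0,1} = 2
g(7) = mex{0,1} = 2
g(8) = mex{0,1} = 2
So g(8) = 2.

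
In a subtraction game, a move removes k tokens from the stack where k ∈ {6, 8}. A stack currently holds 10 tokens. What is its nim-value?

1

Build the Grundy sequence with g(k) = mex{g(k−s) : s ∈ {6, 8}, s ≤ k}:
k:     0  1  2  3  4  5  6  7  8  9 10
g(k):  0  0  0  0  0  0  1  1  1  1  1
So g(10) = 1.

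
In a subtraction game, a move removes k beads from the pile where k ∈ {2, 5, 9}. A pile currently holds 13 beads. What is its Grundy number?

1

Compute g(0), g(1), … for moves {2, 5, 9}:
k:     0  1  2  3  4  5  6  7  8  9 10 11 12 13
g(k):  0  0  1  1  0  2  1  0  0  1  1  0  2  1
So g(13) = 1.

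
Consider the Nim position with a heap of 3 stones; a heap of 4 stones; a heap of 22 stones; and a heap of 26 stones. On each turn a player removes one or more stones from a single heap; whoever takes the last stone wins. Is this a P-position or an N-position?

N-position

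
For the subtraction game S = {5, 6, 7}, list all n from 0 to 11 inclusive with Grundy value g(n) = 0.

0, 1, 2, 3, 4

Grundy values for subtraction set {5, 6, 7}:
g(0) = mex{} = 0
g(1) = mex{} = 0
g(2) = mex{} = 0
g(3) = mex{} = 0
g(4) = mex{} = 0
g(5) = mex{0} = 1
g(6) = mex{0} = 1
g(7) = mex{0} = 1
g(8) = mex{0} = 1
g(9) = mex{0} = 1
g(10) = mex{0,1} = 2
g(11) = mex{0,1} = 2
The P-positions (g = 0) in 0..11 are 0, 1, 2, 3, 4.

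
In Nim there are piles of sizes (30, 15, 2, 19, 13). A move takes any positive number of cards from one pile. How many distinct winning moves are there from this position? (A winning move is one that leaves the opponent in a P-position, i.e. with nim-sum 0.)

In binary:
  11110  (30)
  01111  (15)
  00010  (2)
  10011  (19)
  01101  (13)
  -----
  01101  (13)
The overall nim-sum is X = 13. A pile of size p has a winning move iff p XOR X < p (reduce it to p XOR X).
  30: 30 XOR 13 = 19 < 30 — winning move (to 19).
  15: 15 XOR 13 = 2 < 15 — winning move (to 2).
  2: 2 XOR 13 = 15 ≥ 2 — no move.
  19: 19 XOR 13 = 30 ≥ 19 — no move.
  13: 13 XOR 13 = 0 < 13 — winning move (to 0).
That gives 3 winning moves.

3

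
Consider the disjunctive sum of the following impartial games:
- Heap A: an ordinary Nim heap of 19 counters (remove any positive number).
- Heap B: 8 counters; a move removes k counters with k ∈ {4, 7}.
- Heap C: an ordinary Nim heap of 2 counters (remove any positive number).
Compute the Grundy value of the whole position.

19

Heap A is a plain Nim heap of size 19, so its Grundy value is 19.
Build the Grundy sequence for heap B with g(k) = mex{g(k−s) : s ∈ {4, 7}, s ≤ k}:
g(0) = mex{} = 0
g(1) = mex{} = 0
g(2) = mex{} = 0
g(3) = mex{} = 0
g(4) = mex{0} = 1
g(5) = mex{0} = 1
g(6) = mex{0} = 1
g(7) = mex{0} = 1
g(8) = mex{0,1} = 2
So g(8) = 2.
Heap C is a plain Nim heap of size 2, so its Grundy value is 2.
By the Sprague-Grundy theorem, the Grundy value of a sum of independent games is the XOR of the component values.
Combined value = 19 XOR 2 XOR 2 = 19.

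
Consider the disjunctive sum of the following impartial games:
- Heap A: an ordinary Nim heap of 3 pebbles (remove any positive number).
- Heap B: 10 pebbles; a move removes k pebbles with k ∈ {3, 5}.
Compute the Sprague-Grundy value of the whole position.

Heap A is a plain Nim heap of size 3, so its Grundy value is 3.
Grundy values for heap B (subtraction set {3, 5}):
g(0) = mex{} = 0
g(1) = mex{} = 0
g(2) = mex{} = 0
g(3) = mex{0} = 1
g(4) = mex{0} = 1
g(5) = mex{0} = 1
g(6) = mex{0,1} = 2
g(7) = mex{0,1} = 2
g(8) = mex{1} = 0
g(9) = mex{1,2} = 0
g(10) = mex{1,2} = 0
So g(10) = 0.
By the Sprague-Grundy theorem, the Grundy value of a sum of independent games is the XOR of the component values.
Combined value = 3 XOR 0 = 3.

3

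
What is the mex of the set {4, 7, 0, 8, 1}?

The values 0, 1 are all present; 2 is the first non-negative integer missing from the set.

2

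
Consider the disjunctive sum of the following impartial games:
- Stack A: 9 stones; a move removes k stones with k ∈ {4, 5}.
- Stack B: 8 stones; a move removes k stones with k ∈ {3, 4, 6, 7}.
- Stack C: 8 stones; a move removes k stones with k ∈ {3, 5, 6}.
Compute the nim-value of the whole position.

For stack A, compute g(0), g(1), … with moves {4, 5}:
k:     0  1  2  3  4  5  6  7  8  9
g(k):  0  0  0  0  1  1  1  1  2  0
So g(9) = 0.
For stack B, compute g(0), g(1), … with moves {3, 4, 6, 7}:
k:     0  1  2  3  4  5  6  7  8
g(k):  0  0  0  1  1  1  2  2  2
So g(8) = 2.
Build the Grundy sequence for stack C with g(k) = mex{g(k−s) : s ∈ {3, 5, 6}, s ≤ k}:
g(0) = mex{} = 0
g(1) = mex{} = 0
g(2) = mex{} = 0
g(3) = mex{0} = 1
g(4) = mex{0} = 1
g(5) = mex{0} = 1
g(6) = mex{0,1} = 2
g(7) = mex{0,1} = 2
g(8) = mex{0,1} = 2
So g(8) = 2.
The value of a disjunctive sum is the nim-sum of the parts.
Combined value = 0 XOR 2 XOR 2 = 0.

0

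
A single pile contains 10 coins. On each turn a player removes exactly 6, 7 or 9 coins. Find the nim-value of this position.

1

Build the Grundy sequence with g(k) = mex{g(k−s) : s ∈ {6, 7, 9}, s ≤ k}:
g(0) = mex{} = 0
g(1) = mex{} = 0
g(2) = mex{} = 0
g(3) = mex{} = 0
g(4) = mex{} = 0
g(5) = mex{} = 0
g(6) = mex{0} = 1
g(7) = mex{0} = 1
g(8) = mex{0} = 1
g(9) = mex{0} = 1
g(10) = mex{0} = 1
So g(10) = 1.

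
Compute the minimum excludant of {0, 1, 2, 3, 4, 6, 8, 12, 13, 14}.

The values 0, 1, 2, 3, 4 are all present; 5 is the first non-negative integer missing from the set.

5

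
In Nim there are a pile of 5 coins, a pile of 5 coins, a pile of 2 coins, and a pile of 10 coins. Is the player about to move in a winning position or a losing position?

Winning position

Compute the nim-sum pairwise:
5 ^ 5 = 0
0 ^ 2 = 2
2 ^ 10 = 8
The nim-sum is 8 ≠ 0, so this is an N-position: the player to move can win.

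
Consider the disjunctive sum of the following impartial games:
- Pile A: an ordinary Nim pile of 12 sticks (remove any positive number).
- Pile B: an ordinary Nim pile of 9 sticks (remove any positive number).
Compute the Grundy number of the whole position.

Pile A is a plain Nim pile of size 12, so its Grundy value is 12.
Pile B is a plain Nim pile of size 9, so its Grundy value is 9.
By the Sprague-Grundy theorem, the Grundy value of a sum of independent games is the XOR of the component values.
Combined value = 12 XOR 9 = 5.

5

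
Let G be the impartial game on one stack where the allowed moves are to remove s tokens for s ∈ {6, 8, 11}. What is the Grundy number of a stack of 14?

2

Build the Grundy sequence with g(k) = mex{g(k−s) : s ∈ {6, 8, 11}, s ≤ k}:
k:     0  1  2  3  4  5  6  7  8  9 10 11 12 13 14
g(k):  0  0  0  0  0  0  1  1  1  1  1  1  2  2  2
So g(14) = 2.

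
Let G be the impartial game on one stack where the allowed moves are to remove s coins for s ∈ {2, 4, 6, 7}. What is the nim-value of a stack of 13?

Compute g(0), g(1), … for moves {2, 4, 6, 7}:
k:     0  1  2  3  4  5  6  7  8  9 10 11 12 13
g(k):  0  0  1  1  2  2  3  3  4  0  0  1  1  2
So g(13) = 2.

2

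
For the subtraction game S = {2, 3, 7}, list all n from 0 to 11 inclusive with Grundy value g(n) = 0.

0, 1, 5, 6, 10, 11

Build the Grundy sequence with g(k) = mex{g(k−s) : s ∈ {2, 3, 7}, s ≤ k}:
k:     0  1  2  3  4  5  6  7  8  9 10 11
g(k):  0  0  1  1  2  0  0  1  1  2  0  0
The P-positions (g = 0) in 0..11 are 0, 1, 5, 6, 10, 11.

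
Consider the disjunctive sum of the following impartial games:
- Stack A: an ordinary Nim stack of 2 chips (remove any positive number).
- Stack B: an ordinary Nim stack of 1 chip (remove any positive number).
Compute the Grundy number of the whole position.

Stack A is a plain Nim stack of size 2, so its Grundy value is 2.
Stack B is a plain Nim stack of size 1, so its Grundy value is 1.
By the Sprague-Grundy theorem, the Grundy value of a sum of independent games is the XOR of the component values.
Combined value = 2 XOR 1 = 3.

3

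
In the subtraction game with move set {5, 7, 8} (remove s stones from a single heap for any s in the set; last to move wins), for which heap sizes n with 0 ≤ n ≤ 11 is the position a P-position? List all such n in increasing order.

0, 1, 2, 3, 4

Build the Grundy sequence with g(k) = mex{g(k−s) : s ∈ {5, 7, 8}, s ≤ k}:
g(0) = mex{} = 0
g(1) = mex{} = 0
g(2) = mex{} = 0
g(3) = mex{} = 0
g(4) = mex{} = 0
g(5) = mex{0} = 1
g(6) = mex{0} = 1
g(7) = mex{0} = 1
g(8) = mex{0} = 1
g(9) = mex{0} = 1
g(10) = mex{0,1} = 2
g(11) = mex{0,1} = 2
The P-positions (g = 0) in 0..11 are 0, 1, 2, 3, 4.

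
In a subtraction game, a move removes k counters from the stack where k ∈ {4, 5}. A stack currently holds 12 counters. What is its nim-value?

0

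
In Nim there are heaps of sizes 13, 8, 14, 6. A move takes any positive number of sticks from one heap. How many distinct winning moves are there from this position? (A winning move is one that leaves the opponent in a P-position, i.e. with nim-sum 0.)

Nim-sum: 13 ^ 8 ^ 14 ^ 6 = 13.
The overall nim-sum is X = 13. A heap of size p has a winning move iff p XOR X < p (reduce it to p XOR X).
  13: 13 XOR 13 = 0 < 13 — winning move (to 0).
  8: 8 XOR 13 = 5 < 8 — winning move (to 5).
  14: 14 XOR 13 = 3 < 14 — winning move (to 3).
  6: 6 XOR 13 = 11 ≥ 6 — no move.
That gives 3 winning moves.

3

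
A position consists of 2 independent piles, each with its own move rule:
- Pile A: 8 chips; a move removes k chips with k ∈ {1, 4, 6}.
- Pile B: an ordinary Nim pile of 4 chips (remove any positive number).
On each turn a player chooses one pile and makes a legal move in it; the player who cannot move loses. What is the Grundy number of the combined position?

5

For pile A, compute g(0), g(1), … with moves {1, 4, 6}:
k:     0  1  2  3  4  5  6  7  8
g(k):  0  1  0  1  2  0  1  0  1
So g(8) = 1.
Pile B is a plain Nim pile of size 4, so its Grundy value is 4.
The value of a disjunctive sum is the nim-sum of the parts.
Combined value = 1 ⊕ 4 = 5.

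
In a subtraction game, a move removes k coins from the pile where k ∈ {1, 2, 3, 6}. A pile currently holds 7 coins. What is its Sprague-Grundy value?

3

Grundy values for subtraction set {1, 2, 3, 6}:
g(0) = mex{} = 0
g(1) = mex{0} = 1
g(2) = mex{0,1} = 2
g(3) = mex{0,1,2} = 3
g(4) = mex{1,2,3} = 0
g(5) = mex{0,2,3} = 1
g(6) = mex{0,1,3} = 2
g(7) = mex{0,1,2} = 3
So g(7) = 3.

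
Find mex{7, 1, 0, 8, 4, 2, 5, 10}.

The values 0, 1, 2 are all present; 3 is the first non-negative integer missing from the set.

3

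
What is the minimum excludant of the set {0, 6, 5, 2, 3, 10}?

1

0 is in the set but 1 is not, so the mex is 1.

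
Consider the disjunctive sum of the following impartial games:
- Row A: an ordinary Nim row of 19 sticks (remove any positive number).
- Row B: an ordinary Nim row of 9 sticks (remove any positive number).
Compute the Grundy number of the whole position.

26

Row A is a plain Nim row of size 19, so its Grundy value is 19.
Row B is a plain Nim row of size 9, so its Grundy value is 9.
The value of a disjunctive sum is the nim-sum of the parts.
Combined value = 19 ⊕ 9 = 26.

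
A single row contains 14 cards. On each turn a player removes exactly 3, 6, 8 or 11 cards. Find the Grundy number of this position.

0

Compute g(0), g(1), … for moves {3, 6, 8, 11}:
g(0) = mex{} = 0
g(1) = mex{} = 0
g(2) = mex{} = 0
g(3) = mex{0} = 1
g(4) = mex{0} = 1
g(5) = mex{0} = 1
g(6) = mex{0,1} = 2
g(7) = mex{0,1} = 2
g(8) = mex{0,1} = 2
g(9) = mex{0,1,2} = 3
g(10) = mex{0,1,2} = 3
g(11) = mex{0,1,2} = 3
g(12) = mex{0,1,2,3} = 4
g(13) = mex{0,1,2,3} = 4
g(14) = mex{1,2,3} = 0
So g(14) = 0.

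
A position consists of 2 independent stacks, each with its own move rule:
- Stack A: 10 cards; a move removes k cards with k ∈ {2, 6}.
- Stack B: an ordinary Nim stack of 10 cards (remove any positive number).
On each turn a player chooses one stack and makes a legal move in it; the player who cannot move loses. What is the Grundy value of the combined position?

11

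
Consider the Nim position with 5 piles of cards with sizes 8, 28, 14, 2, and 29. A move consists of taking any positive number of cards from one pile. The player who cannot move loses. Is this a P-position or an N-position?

N-position

Nim-sum: 8 ^ 28 ^ 14 ^ 2 ^ 29 = 5.
The nim-sum is 5 ≠ 0, so this is an N-position: the player to move can win.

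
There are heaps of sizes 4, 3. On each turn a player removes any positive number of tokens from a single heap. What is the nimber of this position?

7

Compute the nim-sum pairwise:
4 ^ 3 = 7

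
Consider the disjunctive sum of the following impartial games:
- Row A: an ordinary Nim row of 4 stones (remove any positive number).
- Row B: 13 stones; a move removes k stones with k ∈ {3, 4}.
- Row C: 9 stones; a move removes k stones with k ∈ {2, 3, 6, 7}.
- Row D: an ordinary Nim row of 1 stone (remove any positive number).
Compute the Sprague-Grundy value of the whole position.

7

Row A is a plain Nim row of size 4, so its Grundy value is 4.
Grundy values for row B (subtraction set {3, 4}):
g(0) = mex{} = 0
g(1) = mex{} = 0
g(2) = mex{} = 0
g(3) = mex{0} = 1
g(4) = mex{0} = 1
g(5) = mex{0} = 1
g(6) = mex{0,1} = 2
g(7) = mex{1} = 0
g(8) = mex{1} = 0
g(9) = mex{1,2} = 0
g(10) = mex{0,2} = 1
g(11) = mex{0} = 1
g(12) = mex{0} = 1
g(13) = mex{0,1} = 2
So g(13) = 2.
For row C, compute g(0), g(1), … with moves {2, 3, 6, 7}:
k:     0  1  2  3  4  5  6  7  8  9
g(k):  0  0  1  1  2  0  3  1  2  0
So g(9) = 0.
Row D is a plain Nim row of size 1, so its Grundy value is 1.
By the Sprague-Grundy theorem, the Grundy value of a sum of independent games is the XOR of the component values.
Combined value = 4 ⊕ 2 ⊕ 0 ⊕ 1 = 7.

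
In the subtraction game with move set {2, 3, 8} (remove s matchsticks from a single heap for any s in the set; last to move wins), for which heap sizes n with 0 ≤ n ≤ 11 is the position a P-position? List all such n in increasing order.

Grundy values for subtraction set {2, 3, 8}:
g(0) = mex{} = 0
g(1) = mex{} = 0
g(2) = mex{0} = 1
g(3) = mex{0} = 1
g(4) = mex{0,1} = 2
g(5) = mex{1} = 0
g(6) = mex{1,2} = 0
g(7) = mex{0,2} = 1
g(8) = mex{0} = 1
g(9) = mex{0,1} = 2
g(10) = mex{1} = 0
g(11) = mex{1,2} = 0
The P-positions (g = 0) in 0..11 are 0, 1, 5, 6, 10, 11.

0, 1, 5, 6, 10, 11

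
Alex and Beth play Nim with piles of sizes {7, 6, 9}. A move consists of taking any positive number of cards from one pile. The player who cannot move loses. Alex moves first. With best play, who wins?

Alex wins

Compute the nim-sum pairwise:
7 XOR 6 = 1
1 XOR 9 = 8
The nim-sum is 8 ≠ 0, so this is an N-position: the player to move can win; Alex has a winning move.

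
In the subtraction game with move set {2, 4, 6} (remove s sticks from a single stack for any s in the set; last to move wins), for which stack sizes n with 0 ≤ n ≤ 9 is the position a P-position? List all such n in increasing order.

0, 1, 8, 9

Compute g(0), g(1), … for moves {2, 4, 6}:
k:     0  1  2  3  4  5  6  7  8  9
g(k):  0  0  1  1  2  2  3  3  0  0
The P-positions (g = 0) in 0..9 are 0, 1, 8, 9.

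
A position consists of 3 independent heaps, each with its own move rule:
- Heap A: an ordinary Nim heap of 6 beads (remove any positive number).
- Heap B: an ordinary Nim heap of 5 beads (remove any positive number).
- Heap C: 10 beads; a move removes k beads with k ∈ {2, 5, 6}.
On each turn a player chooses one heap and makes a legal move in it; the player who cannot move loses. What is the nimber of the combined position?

2

Heap A is a plain Nim heap of size 6, so its Grundy value is 6.
Heap B is a plain Nim heap of size 5, so its Grundy value is 5.
For heap C, compute g(0), g(1), … with moves {2, 5, 6}:
k:     0  1  2  3  4  5  6  7  8  9 10
g(k):  0  0  1  1  0  2  1  3  0  2  1
So g(10) = 1.
The value of a disjunctive sum is the nim-sum of the parts.
Combined value = 6 ⊕ 5 ⊕ 1 = 2.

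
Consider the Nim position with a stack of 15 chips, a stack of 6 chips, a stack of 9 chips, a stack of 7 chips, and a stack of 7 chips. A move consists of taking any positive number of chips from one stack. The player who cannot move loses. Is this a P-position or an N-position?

Write each in binary and XOR column by column:
  1111  (15)
  0110  (6)
  1001  (9)
  0111  (7)
  0111  (7)
  ----
  0000  (0)
The nim-sum is 0, so this is a P-position: the player to move is in a losing position under optimal play.

P-position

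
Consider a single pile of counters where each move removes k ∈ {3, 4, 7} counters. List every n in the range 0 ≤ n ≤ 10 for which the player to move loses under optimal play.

0, 1, 2, 10

Compute g(0), g(1), … for moves {3, 4, 7}:
k:     0  1  2  3  4  5  6  7  8  9 10
g(k):  0  0  0  1  1  1  2  2  2  3  0
The P-positions (g = 0) in 0..10 are 0, 1, 2, 10.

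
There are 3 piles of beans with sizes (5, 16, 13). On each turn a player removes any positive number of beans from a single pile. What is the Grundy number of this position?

24

In binary:
  00101  (5)
  10000  (16)
  01101  (13)
  -----
  11000  (24)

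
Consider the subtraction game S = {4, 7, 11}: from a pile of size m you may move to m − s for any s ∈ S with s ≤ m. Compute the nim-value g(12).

Compute g(0), g(1), … for moves {4, 7, 11}:
k:     0  1  2  3  4  5  6  7  8  9 10 11 12
g(k):  0  0  0  0  1  1  1  1  2  2  2  2  3
So g(12) = 3.

3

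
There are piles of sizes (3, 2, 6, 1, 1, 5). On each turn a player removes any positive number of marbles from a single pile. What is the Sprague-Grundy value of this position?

2

Nim-sum: 3 ^ 2 ^ 6 ^ 1 ^ 1 ^ 5 = 2.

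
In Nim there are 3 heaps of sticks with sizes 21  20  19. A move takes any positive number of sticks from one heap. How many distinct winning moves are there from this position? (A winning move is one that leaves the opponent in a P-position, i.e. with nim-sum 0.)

3

Write each in binary and XOR column by column:
  10101  (21)
  10100  (20)
  10011  (19)
  -----
  10010  (18)
The overall nim-sum is X = 18. A heap of size p has a winning move iff p XOR X < p (reduce it to p XOR X).
  21: 21 XOR 18 = 7 < 21 — winning move (to 7).
  20: 20 XOR 18 = 6 < 20 — winning move (to 6).
  19: 19 XOR 18 = 1 < 19 — winning move (to 1).
That gives 3 winning moves.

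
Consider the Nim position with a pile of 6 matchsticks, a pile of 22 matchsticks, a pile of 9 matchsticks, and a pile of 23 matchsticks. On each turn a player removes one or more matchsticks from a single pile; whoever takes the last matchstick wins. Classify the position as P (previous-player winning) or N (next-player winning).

Compute the nim-sum pairwise:
6 ⊕ 22 = 16
16 ⊕ 9 = 25
25 ⊕ 23 = 14
The nim-sum is 14 ≠ 0, so this is an N-position: the player to move can win.

N-position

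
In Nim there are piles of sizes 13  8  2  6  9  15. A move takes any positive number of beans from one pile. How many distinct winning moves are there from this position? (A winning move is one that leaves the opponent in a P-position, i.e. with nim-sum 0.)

Compute the nim-sum pairwise:
13 ⊕ 8 = 5
5 ⊕ 2 = 7
7 ⊕ 6 = 1
1 ⊕ 9 = 8
8 ⊕ 15 = 7
The overall nim-sum is X = 7. A pile of size p has a winning move iff p XOR X < p (reduce it to p XOR X).
  13: 13 XOR 7 = 10 < 13 — winning move (to 10).
  8: 8 XOR 7 = 15 ≥ 8 — no move.
  2: 2 XOR 7 = 5 ≥ 2 — no move.
  6: 6 XOR 7 = 1 < 6 — winning move (to 1).
  9: 9 XOR 7 = 14 ≥ 9 — no move.
  15: 15 XOR 7 = 8 < 15 — winning move (to 8).
That gives 3 winning moves.

3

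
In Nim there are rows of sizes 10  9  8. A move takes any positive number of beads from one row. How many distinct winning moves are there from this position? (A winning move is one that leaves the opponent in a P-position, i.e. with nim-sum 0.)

3

Compute the nim-sum pairwise:
10 XOR 9 = 3
3 XOR 8 = 11
The overall nim-sum is X = 11. A row of size p has a winning move iff p XOR X < p (reduce it to p XOR X).
  10: 10 XOR 11 = 1 < 10 — winning move (to 1).
  9: 9 XOR 11 = 2 < 9 — winning move (to 2).
  8: 8 XOR 11 = 3 < 8 — winning move (to 3).
That gives 3 winning moves.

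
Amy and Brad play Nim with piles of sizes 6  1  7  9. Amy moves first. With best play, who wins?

Compute the nim-sum pairwise:
6 ⊕ 1 = 7
7 ⊕ 7 = 0
0 ⊕ 9 = 9
The nim-sum is 9 ≠ 0, so this is an N-position: the player to move can win; Amy has a winning move.

Amy wins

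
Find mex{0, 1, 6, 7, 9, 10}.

2

The values 0, 1 are all present; 2 is the first non-negative integer missing from the set.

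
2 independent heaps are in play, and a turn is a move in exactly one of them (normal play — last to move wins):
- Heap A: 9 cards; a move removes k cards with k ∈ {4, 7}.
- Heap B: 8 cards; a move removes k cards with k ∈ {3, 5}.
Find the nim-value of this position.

For heap A, compute g(0), g(1), … with moves {4, 7}:
k:     0  1  2  3  4  5  6  7  8  9
g(k):  0  0  0  0  1  1  1  1  2  2
So g(9) = 2.
Build the Grundy sequence for heap B with g(k) = mex{g(k−s) : s ∈ {3, 5}, s ≤ k}:
g(0) = mex{} = 0
g(1) = mex{} = 0
g(2) = mex{} = 0
g(3) = mex{0} = 1
g(4) = mex{0} = 1
g(5) = mex{0} = 1
g(6) = mex{0,1} = 2
g(7) = mex{0,1} = 2
g(8) = mex{1} = 0
So g(8) = 0.
By the Sprague-Grundy theorem, the Grundy value of a sum of independent games is the XOR of the component values.
Combined value = 2 XOR 0 = 2.

2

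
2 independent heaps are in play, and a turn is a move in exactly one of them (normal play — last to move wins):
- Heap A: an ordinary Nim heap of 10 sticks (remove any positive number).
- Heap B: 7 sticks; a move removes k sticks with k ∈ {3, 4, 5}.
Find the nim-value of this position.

Heap A is a plain Nim heap of size 10, so its Grundy value is 10.
Build the Grundy sequence for heap B with g(k) = mex{g(k−s) : s ∈ {3, 4, 5}, s ≤ k}:
g(0) = mex{} = 0
g(1) = mex{} = 0
g(2) = mex{} = 0
g(3) = mex{0} = 1
g(4) = mex{0} = 1
g(5) = mex{0} = 1
g(6) = mex{0,1} = 2
g(7) = mex{0,1} = 2
So g(7) = 2.
The value of a disjunctive sum is the nim-sum of the parts.
Combined value = 10 XOR 2 = 8.

8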